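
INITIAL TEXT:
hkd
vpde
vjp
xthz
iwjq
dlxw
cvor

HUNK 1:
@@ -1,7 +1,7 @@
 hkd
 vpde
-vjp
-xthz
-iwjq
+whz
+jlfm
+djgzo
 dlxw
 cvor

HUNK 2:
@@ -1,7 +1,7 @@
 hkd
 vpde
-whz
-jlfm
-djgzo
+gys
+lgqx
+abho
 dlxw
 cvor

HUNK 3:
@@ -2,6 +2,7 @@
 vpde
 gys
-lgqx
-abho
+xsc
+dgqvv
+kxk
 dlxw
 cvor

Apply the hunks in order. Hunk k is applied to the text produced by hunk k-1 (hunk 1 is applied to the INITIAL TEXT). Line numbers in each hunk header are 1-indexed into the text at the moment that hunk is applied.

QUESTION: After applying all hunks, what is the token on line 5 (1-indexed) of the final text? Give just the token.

Answer: dgqvv

Derivation:
Hunk 1: at line 1 remove [vjp,xthz,iwjq] add [whz,jlfm,djgzo] -> 7 lines: hkd vpde whz jlfm djgzo dlxw cvor
Hunk 2: at line 1 remove [whz,jlfm,djgzo] add [gys,lgqx,abho] -> 7 lines: hkd vpde gys lgqx abho dlxw cvor
Hunk 3: at line 2 remove [lgqx,abho] add [xsc,dgqvv,kxk] -> 8 lines: hkd vpde gys xsc dgqvv kxk dlxw cvor
Final line 5: dgqvv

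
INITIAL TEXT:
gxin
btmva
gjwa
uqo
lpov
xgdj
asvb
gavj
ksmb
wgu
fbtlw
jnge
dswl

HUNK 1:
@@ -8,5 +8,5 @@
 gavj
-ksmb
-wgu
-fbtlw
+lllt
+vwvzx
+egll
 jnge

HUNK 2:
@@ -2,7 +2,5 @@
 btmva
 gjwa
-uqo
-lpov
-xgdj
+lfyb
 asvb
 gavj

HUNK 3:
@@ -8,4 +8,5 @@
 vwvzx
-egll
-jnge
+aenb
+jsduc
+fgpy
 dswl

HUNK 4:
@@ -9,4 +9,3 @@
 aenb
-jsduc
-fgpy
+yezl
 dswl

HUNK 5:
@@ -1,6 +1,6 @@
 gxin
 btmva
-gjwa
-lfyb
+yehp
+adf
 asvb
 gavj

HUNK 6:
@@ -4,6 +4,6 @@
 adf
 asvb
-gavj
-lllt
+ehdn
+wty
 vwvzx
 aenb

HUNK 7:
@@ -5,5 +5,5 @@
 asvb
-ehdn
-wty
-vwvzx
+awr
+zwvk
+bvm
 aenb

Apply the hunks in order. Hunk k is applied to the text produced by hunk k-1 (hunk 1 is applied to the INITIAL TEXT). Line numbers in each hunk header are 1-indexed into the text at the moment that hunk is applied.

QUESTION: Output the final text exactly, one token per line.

Hunk 1: at line 8 remove [ksmb,wgu,fbtlw] add [lllt,vwvzx,egll] -> 13 lines: gxin btmva gjwa uqo lpov xgdj asvb gavj lllt vwvzx egll jnge dswl
Hunk 2: at line 2 remove [uqo,lpov,xgdj] add [lfyb] -> 11 lines: gxin btmva gjwa lfyb asvb gavj lllt vwvzx egll jnge dswl
Hunk 3: at line 8 remove [egll,jnge] add [aenb,jsduc,fgpy] -> 12 lines: gxin btmva gjwa lfyb asvb gavj lllt vwvzx aenb jsduc fgpy dswl
Hunk 4: at line 9 remove [jsduc,fgpy] add [yezl] -> 11 lines: gxin btmva gjwa lfyb asvb gavj lllt vwvzx aenb yezl dswl
Hunk 5: at line 1 remove [gjwa,lfyb] add [yehp,adf] -> 11 lines: gxin btmva yehp adf asvb gavj lllt vwvzx aenb yezl dswl
Hunk 6: at line 4 remove [gavj,lllt] add [ehdn,wty] -> 11 lines: gxin btmva yehp adf asvb ehdn wty vwvzx aenb yezl dswl
Hunk 7: at line 5 remove [ehdn,wty,vwvzx] add [awr,zwvk,bvm] -> 11 lines: gxin btmva yehp adf asvb awr zwvk bvm aenb yezl dswl

Answer: gxin
btmva
yehp
adf
asvb
awr
zwvk
bvm
aenb
yezl
dswl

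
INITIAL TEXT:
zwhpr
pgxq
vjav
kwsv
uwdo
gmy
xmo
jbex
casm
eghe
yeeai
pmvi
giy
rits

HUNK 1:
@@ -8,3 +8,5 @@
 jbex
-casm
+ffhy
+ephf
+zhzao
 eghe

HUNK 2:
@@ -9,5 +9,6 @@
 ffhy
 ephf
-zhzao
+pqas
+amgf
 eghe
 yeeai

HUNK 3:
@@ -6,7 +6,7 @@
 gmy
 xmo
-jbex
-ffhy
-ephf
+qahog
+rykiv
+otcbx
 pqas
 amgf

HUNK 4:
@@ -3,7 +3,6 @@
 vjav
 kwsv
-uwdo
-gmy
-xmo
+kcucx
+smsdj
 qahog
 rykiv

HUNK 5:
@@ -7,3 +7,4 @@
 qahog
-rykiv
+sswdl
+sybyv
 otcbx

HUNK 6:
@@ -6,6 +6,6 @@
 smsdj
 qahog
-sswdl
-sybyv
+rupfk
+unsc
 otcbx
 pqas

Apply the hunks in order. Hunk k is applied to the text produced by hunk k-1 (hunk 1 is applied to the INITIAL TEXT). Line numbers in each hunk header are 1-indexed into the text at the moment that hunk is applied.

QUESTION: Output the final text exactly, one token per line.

Hunk 1: at line 8 remove [casm] add [ffhy,ephf,zhzao] -> 16 lines: zwhpr pgxq vjav kwsv uwdo gmy xmo jbex ffhy ephf zhzao eghe yeeai pmvi giy rits
Hunk 2: at line 9 remove [zhzao] add [pqas,amgf] -> 17 lines: zwhpr pgxq vjav kwsv uwdo gmy xmo jbex ffhy ephf pqas amgf eghe yeeai pmvi giy rits
Hunk 3: at line 6 remove [jbex,ffhy,ephf] add [qahog,rykiv,otcbx] -> 17 lines: zwhpr pgxq vjav kwsv uwdo gmy xmo qahog rykiv otcbx pqas amgf eghe yeeai pmvi giy rits
Hunk 4: at line 3 remove [uwdo,gmy,xmo] add [kcucx,smsdj] -> 16 lines: zwhpr pgxq vjav kwsv kcucx smsdj qahog rykiv otcbx pqas amgf eghe yeeai pmvi giy rits
Hunk 5: at line 7 remove [rykiv] add [sswdl,sybyv] -> 17 lines: zwhpr pgxq vjav kwsv kcucx smsdj qahog sswdl sybyv otcbx pqas amgf eghe yeeai pmvi giy rits
Hunk 6: at line 6 remove [sswdl,sybyv] add [rupfk,unsc] -> 17 lines: zwhpr pgxq vjav kwsv kcucx smsdj qahog rupfk unsc otcbx pqas amgf eghe yeeai pmvi giy rits

Answer: zwhpr
pgxq
vjav
kwsv
kcucx
smsdj
qahog
rupfk
unsc
otcbx
pqas
amgf
eghe
yeeai
pmvi
giy
rits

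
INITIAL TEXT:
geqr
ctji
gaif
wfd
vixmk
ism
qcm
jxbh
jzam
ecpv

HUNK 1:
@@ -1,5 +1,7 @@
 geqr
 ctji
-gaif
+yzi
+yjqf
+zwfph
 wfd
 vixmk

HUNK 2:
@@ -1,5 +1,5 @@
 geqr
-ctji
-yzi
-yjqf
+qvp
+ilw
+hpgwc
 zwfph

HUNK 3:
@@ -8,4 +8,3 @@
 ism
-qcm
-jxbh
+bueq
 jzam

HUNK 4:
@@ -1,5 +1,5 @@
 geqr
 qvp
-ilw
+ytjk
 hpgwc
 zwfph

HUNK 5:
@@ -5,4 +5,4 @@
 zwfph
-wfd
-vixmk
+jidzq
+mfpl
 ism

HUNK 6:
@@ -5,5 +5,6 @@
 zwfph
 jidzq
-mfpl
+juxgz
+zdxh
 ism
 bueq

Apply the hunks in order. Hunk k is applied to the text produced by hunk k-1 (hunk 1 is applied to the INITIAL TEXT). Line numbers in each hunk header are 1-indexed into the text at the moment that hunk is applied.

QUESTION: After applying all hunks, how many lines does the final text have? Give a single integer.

Answer: 12

Derivation:
Hunk 1: at line 1 remove [gaif] add [yzi,yjqf,zwfph] -> 12 lines: geqr ctji yzi yjqf zwfph wfd vixmk ism qcm jxbh jzam ecpv
Hunk 2: at line 1 remove [ctji,yzi,yjqf] add [qvp,ilw,hpgwc] -> 12 lines: geqr qvp ilw hpgwc zwfph wfd vixmk ism qcm jxbh jzam ecpv
Hunk 3: at line 8 remove [qcm,jxbh] add [bueq] -> 11 lines: geqr qvp ilw hpgwc zwfph wfd vixmk ism bueq jzam ecpv
Hunk 4: at line 1 remove [ilw] add [ytjk] -> 11 lines: geqr qvp ytjk hpgwc zwfph wfd vixmk ism bueq jzam ecpv
Hunk 5: at line 5 remove [wfd,vixmk] add [jidzq,mfpl] -> 11 lines: geqr qvp ytjk hpgwc zwfph jidzq mfpl ism bueq jzam ecpv
Hunk 6: at line 5 remove [mfpl] add [juxgz,zdxh] -> 12 lines: geqr qvp ytjk hpgwc zwfph jidzq juxgz zdxh ism bueq jzam ecpv
Final line count: 12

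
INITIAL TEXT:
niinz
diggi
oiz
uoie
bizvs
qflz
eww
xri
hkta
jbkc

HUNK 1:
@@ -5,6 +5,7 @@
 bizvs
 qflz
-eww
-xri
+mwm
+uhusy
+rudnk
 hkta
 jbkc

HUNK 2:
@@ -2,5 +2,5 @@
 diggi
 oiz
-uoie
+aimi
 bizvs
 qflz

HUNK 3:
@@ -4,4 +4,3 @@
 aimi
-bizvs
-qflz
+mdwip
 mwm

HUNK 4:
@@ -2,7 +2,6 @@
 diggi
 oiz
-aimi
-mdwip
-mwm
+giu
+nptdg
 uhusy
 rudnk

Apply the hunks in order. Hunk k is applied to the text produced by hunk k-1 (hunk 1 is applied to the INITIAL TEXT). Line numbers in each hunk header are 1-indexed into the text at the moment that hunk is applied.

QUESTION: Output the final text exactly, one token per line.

Hunk 1: at line 5 remove [eww,xri] add [mwm,uhusy,rudnk] -> 11 lines: niinz diggi oiz uoie bizvs qflz mwm uhusy rudnk hkta jbkc
Hunk 2: at line 2 remove [uoie] add [aimi] -> 11 lines: niinz diggi oiz aimi bizvs qflz mwm uhusy rudnk hkta jbkc
Hunk 3: at line 4 remove [bizvs,qflz] add [mdwip] -> 10 lines: niinz diggi oiz aimi mdwip mwm uhusy rudnk hkta jbkc
Hunk 4: at line 2 remove [aimi,mdwip,mwm] add [giu,nptdg] -> 9 lines: niinz diggi oiz giu nptdg uhusy rudnk hkta jbkc

Answer: niinz
diggi
oiz
giu
nptdg
uhusy
rudnk
hkta
jbkc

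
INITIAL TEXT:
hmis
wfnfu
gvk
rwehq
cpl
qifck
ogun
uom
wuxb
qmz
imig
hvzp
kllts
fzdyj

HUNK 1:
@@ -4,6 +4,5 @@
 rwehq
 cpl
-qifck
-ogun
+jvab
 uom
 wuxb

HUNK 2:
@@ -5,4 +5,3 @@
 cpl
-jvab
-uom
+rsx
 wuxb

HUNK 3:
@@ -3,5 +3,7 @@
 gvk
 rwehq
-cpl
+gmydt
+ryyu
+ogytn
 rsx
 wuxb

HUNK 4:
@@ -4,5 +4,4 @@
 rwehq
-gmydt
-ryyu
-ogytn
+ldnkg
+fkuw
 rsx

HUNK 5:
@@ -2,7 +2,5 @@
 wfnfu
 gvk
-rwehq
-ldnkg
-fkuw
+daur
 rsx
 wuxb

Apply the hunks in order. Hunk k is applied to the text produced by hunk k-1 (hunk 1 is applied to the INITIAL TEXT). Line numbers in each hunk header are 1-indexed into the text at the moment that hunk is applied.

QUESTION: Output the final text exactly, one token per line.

Hunk 1: at line 4 remove [qifck,ogun] add [jvab] -> 13 lines: hmis wfnfu gvk rwehq cpl jvab uom wuxb qmz imig hvzp kllts fzdyj
Hunk 2: at line 5 remove [jvab,uom] add [rsx] -> 12 lines: hmis wfnfu gvk rwehq cpl rsx wuxb qmz imig hvzp kllts fzdyj
Hunk 3: at line 3 remove [cpl] add [gmydt,ryyu,ogytn] -> 14 lines: hmis wfnfu gvk rwehq gmydt ryyu ogytn rsx wuxb qmz imig hvzp kllts fzdyj
Hunk 4: at line 4 remove [gmydt,ryyu,ogytn] add [ldnkg,fkuw] -> 13 lines: hmis wfnfu gvk rwehq ldnkg fkuw rsx wuxb qmz imig hvzp kllts fzdyj
Hunk 5: at line 2 remove [rwehq,ldnkg,fkuw] add [daur] -> 11 lines: hmis wfnfu gvk daur rsx wuxb qmz imig hvzp kllts fzdyj

Answer: hmis
wfnfu
gvk
daur
rsx
wuxb
qmz
imig
hvzp
kllts
fzdyj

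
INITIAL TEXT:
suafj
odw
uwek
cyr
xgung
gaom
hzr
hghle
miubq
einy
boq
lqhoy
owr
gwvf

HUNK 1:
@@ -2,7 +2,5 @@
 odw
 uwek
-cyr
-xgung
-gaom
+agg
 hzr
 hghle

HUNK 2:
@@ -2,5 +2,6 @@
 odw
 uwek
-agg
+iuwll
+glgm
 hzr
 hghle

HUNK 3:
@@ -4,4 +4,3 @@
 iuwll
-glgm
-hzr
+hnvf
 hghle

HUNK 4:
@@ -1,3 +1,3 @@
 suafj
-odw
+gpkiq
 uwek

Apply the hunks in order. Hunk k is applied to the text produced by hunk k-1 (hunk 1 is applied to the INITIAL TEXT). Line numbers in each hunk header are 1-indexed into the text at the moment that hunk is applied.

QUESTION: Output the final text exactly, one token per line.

Hunk 1: at line 2 remove [cyr,xgung,gaom] add [agg] -> 12 lines: suafj odw uwek agg hzr hghle miubq einy boq lqhoy owr gwvf
Hunk 2: at line 2 remove [agg] add [iuwll,glgm] -> 13 lines: suafj odw uwek iuwll glgm hzr hghle miubq einy boq lqhoy owr gwvf
Hunk 3: at line 4 remove [glgm,hzr] add [hnvf] -> 12 lines: suafj odw uwek iuwll hnvf hghle miubq einy boq lqhoy owr gwvf
Hunk 4: at line 1 remove [odw] add [gpkiq] -> 12 lines: suafj gpkiq uwek iuwll hnvf hghle miubq einy boq lqhoy owr gwvf

Answer: suafj
gpkiq
uwek
iuwll
hnvf
hghle
miubq
einy
boq
lqhoy
owr
gwvf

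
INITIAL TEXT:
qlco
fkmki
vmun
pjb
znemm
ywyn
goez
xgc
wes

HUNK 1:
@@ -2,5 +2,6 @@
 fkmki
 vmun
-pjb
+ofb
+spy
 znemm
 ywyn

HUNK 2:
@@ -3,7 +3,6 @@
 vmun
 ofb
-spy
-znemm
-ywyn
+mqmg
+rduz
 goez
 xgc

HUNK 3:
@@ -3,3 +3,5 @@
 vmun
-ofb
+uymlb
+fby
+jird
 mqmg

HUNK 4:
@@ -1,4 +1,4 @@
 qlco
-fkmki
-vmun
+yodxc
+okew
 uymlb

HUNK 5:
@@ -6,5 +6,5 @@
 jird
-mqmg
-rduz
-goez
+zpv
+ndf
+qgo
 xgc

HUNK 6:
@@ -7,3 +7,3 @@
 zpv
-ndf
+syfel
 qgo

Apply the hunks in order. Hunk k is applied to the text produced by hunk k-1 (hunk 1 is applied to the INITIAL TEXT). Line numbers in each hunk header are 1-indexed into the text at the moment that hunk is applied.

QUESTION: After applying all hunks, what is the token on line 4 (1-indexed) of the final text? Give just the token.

Hunk 1: at line 2 remove [pjb] add [ofb,spy] -> 10 lines: qlco fkmki vmun ofb spy znemm ywyn goez xgc wes
Hunk 2: at line 3 remove [spy,znemm,ywyn] add [mqmg,rduz] -> 9 lines: qlco fkmki vmun ofb mqmg rduz goez xgc wes
Hunk 3: at line 3 remove [ofb] add [uymlb,fby,jird] -> 11 lines: qlco fkmki vmun uymlb fby jird mqmg rduz goez xgc wes
Hunk 4: at line 1 remove [fkmki,vmun] add [yodxc,okew] -> 11 lines: qlco yodxc okew uymlb fby jird mqmg rduz goez xgc wes
Hunk 5: at line 6 remove [mqmg,rduz,goez] add [zpv,ndf,qgo] -> 11 lines: qlco yodxc okew uymlb fby jird zpv ndf qgo xgc wes
Hunk 6: at line 7 remove [ndf] add [syfel] -> 11 lines: qlco yodxc okew uymlb fby jird zpv syfel qgo xgc wes
Final line 4: uymlb

Answer: uymlb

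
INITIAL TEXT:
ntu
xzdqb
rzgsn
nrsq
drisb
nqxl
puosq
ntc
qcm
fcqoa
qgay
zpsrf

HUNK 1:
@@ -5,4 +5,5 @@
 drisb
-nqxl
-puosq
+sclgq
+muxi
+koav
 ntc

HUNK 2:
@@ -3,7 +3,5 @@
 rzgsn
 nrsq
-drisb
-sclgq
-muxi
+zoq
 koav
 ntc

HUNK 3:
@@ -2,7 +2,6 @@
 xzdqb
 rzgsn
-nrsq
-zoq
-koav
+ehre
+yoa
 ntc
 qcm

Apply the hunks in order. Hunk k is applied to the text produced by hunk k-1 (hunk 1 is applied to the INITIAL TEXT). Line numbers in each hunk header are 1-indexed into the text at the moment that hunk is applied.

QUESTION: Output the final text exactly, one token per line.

Answer: ntu
xzdqb
rzgsn
ehre
yoa
ntc
qcm
fcqoa
qgay
zpsrf

Derivation:
Hunk 1: at line 5 remove [nqxl,puosq] add [sclgq,muxi,koav] -> 13 lines: ntu xzdqb rzgsn nrsq drisb sclgq muxi koav ntc qcm fcqoa qgay zpsrf
Hunk 2: at line 3 remove [drisb,sclgq,muxi] add [zoq] -> 11 lines: ntu xzdqb rzgsn nrsq zoq koav ntc qcm fcqoa qgay zpsrf
Hunk 3: at line 2 remove [nrsq,zoq,koav] add [ehre,yoa] -> 10 lines: ntu xzdqb rzgsn ehre yoa ntc qcm fcqoa qgay zpsrf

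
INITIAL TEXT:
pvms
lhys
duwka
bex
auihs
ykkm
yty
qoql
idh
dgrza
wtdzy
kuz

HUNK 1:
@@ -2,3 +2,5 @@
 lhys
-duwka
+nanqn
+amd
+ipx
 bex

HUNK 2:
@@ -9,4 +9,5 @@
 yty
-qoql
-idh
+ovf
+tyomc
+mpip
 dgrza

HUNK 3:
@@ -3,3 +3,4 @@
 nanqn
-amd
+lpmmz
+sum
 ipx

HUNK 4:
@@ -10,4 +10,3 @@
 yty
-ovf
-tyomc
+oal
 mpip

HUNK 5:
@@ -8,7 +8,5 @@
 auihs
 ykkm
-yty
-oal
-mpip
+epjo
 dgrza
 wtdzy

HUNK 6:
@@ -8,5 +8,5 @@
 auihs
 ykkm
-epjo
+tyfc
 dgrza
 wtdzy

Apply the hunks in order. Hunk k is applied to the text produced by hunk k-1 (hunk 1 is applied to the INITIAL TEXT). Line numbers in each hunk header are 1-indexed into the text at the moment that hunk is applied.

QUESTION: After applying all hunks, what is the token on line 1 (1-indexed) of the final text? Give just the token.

Hunk 1: at line 2 remove [duwka] add [nanqn,amd,ipx] -> 14 lines: pvms lhys nanqn amd ipx bex auihs ykkm yty qoql idh dgrza wtdzy kuz
Hunk 2: at line 9 remove [qoql,idh] add [ovf,tyomc,mpip] -> 15 lines: pvms lhys nanqn amd ipx bex auihs ykkm yty ovf tyomc mpip dgrza wtdzy kuz
Hunk 3: at line 3 remove [amd] add [lpmmz,sum] -> 16 lines: pvms lhys nanqn lpmmz sum ipx bex auihs ykkm yty ovf tyomc mpip dgrza wtdzy kuz
Hunk 4: at line 10 remove [ovf,tyomc] add [oal] -> 15 lines: pvms lhys nanqn lpmmz sum ipx bex auihs ykkm yty oal mpip dgrza wtdzy kuz
Hunk 5: at line 8 remove [yty,oal,mpip] add [epjo] -> 13 lines: pvms lhys nanqn lpmmz sum ipx bex auihs ykkm epjo dgrza wtdzy kuz
Hunk 6: at line 8 remove [epjo] add [tyfc] -> 13 lines: pvms lhys nanqn lpmmz sum ipx bex auihs ykkm tyfc dgrza wtdzy kuz
Final line 1: pvms

Answer: pvms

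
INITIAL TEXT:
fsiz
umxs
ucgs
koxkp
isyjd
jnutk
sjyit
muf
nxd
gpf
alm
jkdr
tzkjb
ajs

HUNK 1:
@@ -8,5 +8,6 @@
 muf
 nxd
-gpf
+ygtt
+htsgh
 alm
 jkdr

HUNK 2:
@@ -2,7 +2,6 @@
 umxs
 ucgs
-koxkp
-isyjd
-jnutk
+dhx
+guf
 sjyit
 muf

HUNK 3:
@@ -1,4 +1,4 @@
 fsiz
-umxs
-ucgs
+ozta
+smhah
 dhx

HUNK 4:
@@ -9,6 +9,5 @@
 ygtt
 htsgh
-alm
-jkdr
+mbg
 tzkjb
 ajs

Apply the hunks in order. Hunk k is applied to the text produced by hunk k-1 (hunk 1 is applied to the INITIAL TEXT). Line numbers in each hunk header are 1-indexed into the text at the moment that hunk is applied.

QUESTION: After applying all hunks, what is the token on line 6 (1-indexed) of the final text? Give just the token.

Hunk 1: at line 8 remove [gpf] add [ygtt,htsgh] -> 15 lines: fsiz umxs ucgs koxkp isyjd jnutk sjyit muf nxd ygtt htsgh alm jkdr tzkjb ajs
Hunk 2: at line 2 remove [koxkp,isyjd,jnutk] add [dhx,guf] -> 14 lines: fsiz umxs ucgs dhx guf sjyit muf nxd ygtt htsgh alm jkdr tzkjb ajs
Hunk 3: at line 1 remove [umxs,ucgs] add [ozta,smhah] -> 14 lines: fsiz ozta smhah dhx guf sjyit muf nxd ygtt htsgh alm jkdr tzkjb ajs
Hunk 4: at line 9 remove [alm,jkdr] add [mbg] -> 13 lines: fsiz ozta smhah dhx guf sjyit muf nxd ygtt htsgh mbg tzkjb ajs
Final line 6: sjyit

Answer: sjyit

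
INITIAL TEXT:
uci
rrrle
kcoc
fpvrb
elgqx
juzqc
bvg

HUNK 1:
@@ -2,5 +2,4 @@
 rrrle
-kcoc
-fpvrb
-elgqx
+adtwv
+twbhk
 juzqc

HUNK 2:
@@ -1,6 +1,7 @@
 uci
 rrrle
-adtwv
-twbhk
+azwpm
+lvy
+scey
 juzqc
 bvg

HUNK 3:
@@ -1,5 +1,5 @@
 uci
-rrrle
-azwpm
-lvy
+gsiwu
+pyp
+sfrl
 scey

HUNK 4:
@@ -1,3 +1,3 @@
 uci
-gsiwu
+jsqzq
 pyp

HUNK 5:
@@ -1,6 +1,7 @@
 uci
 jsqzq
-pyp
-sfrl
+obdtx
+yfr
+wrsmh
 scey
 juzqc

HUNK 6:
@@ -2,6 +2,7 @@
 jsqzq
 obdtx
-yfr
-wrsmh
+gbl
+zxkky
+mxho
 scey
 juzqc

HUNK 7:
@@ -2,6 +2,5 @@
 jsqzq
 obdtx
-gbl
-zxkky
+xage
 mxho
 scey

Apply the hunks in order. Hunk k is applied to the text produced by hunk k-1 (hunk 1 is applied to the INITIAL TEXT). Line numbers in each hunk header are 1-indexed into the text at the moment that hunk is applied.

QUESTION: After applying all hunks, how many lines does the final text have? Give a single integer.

Answer: 8

Derivation:
Hunk 1: at line 2 remove [kcoc,fpvrb,elgqx] add [adtwv,twbhk] -> 6 lines: uci rrrle adtwv twbhk juzqc bvg
Hunk 2: at line 1 remove [adtwv,twbhk] add [azwpm,lvy,scey] -> 7 lines: uci rrrle azwpm lvy scey juzqc bvg
Hunk 3: at line 1 remove [rrrle,azwpm,lvy] add [gsiwu,pyp,sfrl] -> 7 lines: uci gsiwu pyp sfrl scey juzqc bvg
Hunk 4: at line 1 remove [gsiwu] add [jsqzq] -> 7 lines: uci jsqzq pyp sfrl scey juzqc bvg
Hunk 5: at line 1 remove [pyp,sfrl] add [obdtx,yfr,wrsmh] -> 8 lines: uci jsqzq obdtx yfr wrsmh scey juzqc bvg
Hunk 6: at line 2 remove [yfr,wrsmh] add [gbl,zxkky,mxho] -> 9 lines: uci jsqzq obdtx gbl zxkky mxho scey juzqc bvg
Hunk 7: at line 2 remove [gbl,zxkky] add [xage] -> 8 lines: uci jsqzq obdtx xage mxho scey juzqc bvg
Final line count: 8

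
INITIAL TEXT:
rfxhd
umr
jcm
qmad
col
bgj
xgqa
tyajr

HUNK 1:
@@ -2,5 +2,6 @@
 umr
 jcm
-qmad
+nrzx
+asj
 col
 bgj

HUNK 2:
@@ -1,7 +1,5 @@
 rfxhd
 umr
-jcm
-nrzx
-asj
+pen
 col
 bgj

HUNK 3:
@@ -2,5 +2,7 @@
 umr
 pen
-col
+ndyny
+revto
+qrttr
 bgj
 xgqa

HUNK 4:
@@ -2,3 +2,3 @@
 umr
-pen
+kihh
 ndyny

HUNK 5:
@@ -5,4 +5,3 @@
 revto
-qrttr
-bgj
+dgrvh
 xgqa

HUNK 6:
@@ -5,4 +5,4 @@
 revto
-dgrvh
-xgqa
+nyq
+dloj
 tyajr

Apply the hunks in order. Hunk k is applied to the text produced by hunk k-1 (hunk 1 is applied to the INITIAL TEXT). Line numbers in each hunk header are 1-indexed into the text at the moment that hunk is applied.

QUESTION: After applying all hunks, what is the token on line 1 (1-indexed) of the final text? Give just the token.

Answer: rfxhd

Derivation:
Hunk 1: at line 2 remove [qmad] add [nrzx,asj] -> 9 lines: rfxhd umr jcm nrzx asj col bgj xgqa tyajr
Hunk 2: at line 1 remove [jcm,nrzx,asj] add [pen] -> 7 lines: rfxhd umr pen col bgj xgqa tyajr
Hunk 3: at line 2 remove [col] add [ndyny,revto,qrttr] -> 9 lines: rfxhd umr pen ndyny revto qrttr bgj xgqa tyajr
Hunk 4: at line 2 remove [pen] add [kihh] -> 9 lines: rfxhd umr kihh ndyny revto qrttr bgj xgqa tyajr
Hunk 5: at line 5 remove [qrttr,bgj] add [dgrvh] -> 8 lines: rfxhd umr kihh ndyny revto dgrvh xgqa tyajr
Hunk 6: at line 5 remove [dgrvh,xgqa] add [nyq,dloj] -> 8 lines: rfxhd umr kihh ndyny revto nyq dloj tyajr
Final line 1: rfxhd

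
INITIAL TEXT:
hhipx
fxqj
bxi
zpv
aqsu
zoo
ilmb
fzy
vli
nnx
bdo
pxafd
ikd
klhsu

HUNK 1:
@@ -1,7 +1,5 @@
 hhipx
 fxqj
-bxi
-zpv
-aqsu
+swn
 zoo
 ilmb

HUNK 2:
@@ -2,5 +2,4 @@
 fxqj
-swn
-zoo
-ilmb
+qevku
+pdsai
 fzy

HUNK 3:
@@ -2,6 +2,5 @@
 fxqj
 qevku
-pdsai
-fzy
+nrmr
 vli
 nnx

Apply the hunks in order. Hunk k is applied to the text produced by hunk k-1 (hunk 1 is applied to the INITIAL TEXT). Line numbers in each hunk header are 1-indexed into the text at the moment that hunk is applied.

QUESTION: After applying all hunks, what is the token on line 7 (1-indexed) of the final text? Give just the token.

Answer: bdo

Derivation:
Hunk 1: at line 1 remove [bxi,zpv,aqsu] add [swn] -> 12 lines: hhipx fxqj swn zoo ilmb fzy vli nnx bdo pxafd ikd klhsu
Hunk 2: at line 2 remove [swn,zoo,ilmb] add [qevku,pdsai] -> 11 lines: hhipx fxqj qevku pdsai fzy vli nnx bdo pxafd ikd klhsu
Hunk 3: at line 2 remove [pdsai,fzy] add [nrmr] -> 10 lines: hhipx fxqj qevku nrmr vli nnx bdo pxafd ikd klhsu
Final line 7: bdo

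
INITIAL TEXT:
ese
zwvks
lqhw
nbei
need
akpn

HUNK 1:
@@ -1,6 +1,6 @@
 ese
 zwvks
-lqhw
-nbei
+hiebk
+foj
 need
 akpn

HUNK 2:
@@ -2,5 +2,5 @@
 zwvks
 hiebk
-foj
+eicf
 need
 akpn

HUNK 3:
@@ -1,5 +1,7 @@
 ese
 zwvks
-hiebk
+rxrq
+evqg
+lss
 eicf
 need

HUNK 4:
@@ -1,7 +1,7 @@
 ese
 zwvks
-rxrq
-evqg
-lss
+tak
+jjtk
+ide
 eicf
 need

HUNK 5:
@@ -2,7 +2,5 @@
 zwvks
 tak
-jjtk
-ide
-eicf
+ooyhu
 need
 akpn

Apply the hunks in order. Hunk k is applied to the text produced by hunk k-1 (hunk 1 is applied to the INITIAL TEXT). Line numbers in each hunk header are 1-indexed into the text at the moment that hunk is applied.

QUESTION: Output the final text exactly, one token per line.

Hunk 1: at line 1 remove [lqhw,nbei] add [hiebk,foj] -> 6 lines: ese zwvks hiebk foj need akpn
Hunk 2: at line 2 remove [foj] add [eicf] -> 6 lines: ese zwvks hiebk eicf need akpn
Hunk 3: at line 1 remove [hiebk] add [rxrq,evqg,lss] -> 8 lines: ese zwvks rxrq evqg lss eicf need akpn
Hunk 4: at line 1 remove [rxrq,evqg,lss] add [tak,jjtk,ide] -> 8 lines: ese zwvks tak jjtk ide eicf need akpn
Hunk 5: at line 2 remove [jjtk,ide,eicf] add [ooyhu] -> 6 lines: ese zwvks tak ooyhu need akpn

Answer: ese
zwvks
tak
ooyhu
need
akpn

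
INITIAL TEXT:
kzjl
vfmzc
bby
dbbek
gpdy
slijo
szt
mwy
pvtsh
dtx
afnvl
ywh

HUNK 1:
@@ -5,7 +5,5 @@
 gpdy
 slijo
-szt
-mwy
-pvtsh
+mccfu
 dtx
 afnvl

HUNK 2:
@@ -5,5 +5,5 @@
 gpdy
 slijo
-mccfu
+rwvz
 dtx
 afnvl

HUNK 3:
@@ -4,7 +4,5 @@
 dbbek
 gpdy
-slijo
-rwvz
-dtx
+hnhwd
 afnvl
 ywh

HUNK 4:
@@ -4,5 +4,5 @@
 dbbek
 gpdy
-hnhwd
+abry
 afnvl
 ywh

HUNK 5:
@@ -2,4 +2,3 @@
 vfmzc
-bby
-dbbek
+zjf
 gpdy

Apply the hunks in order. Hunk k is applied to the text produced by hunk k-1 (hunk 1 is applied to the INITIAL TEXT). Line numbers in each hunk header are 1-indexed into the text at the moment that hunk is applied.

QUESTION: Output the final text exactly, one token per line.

Answer: kzjl
vfmzc
zjf
gpdy
abry
afnvl
ywh

Derivation:
Hunk 1: at line 5 remove [szt,mwy,pvtsh] add [mccfu] -> 10 lines: kzjl vfmzc bby dbbek gpdy slijo mccfu dtx afnvl ywh
Hunk 2: at line 5 remove [mccfu] add [rwvz] -> 10 lines: kzjl vfmzc bby dbbek gpdy slijo rwvz dtx afnvl ywh
Hunk 3: at line 4 remove [slijo,rwvz,dtx] add [hnhwd] -> 8 lines: kzjl vfmzc bby dbbek gpdy hnhwd afnvl ywh
Hunk 4: at line 4 remove [hnhwd] add [abry] -> 8 lines: kzjl vfmzc bby dbbek gpdy abry afnvl ywh
Hunk 5: at line 2 remove [bby,dbbek] add [zjf] -> 7 lines: kzjl vfmzc zjf gpdy abry afnvl ywh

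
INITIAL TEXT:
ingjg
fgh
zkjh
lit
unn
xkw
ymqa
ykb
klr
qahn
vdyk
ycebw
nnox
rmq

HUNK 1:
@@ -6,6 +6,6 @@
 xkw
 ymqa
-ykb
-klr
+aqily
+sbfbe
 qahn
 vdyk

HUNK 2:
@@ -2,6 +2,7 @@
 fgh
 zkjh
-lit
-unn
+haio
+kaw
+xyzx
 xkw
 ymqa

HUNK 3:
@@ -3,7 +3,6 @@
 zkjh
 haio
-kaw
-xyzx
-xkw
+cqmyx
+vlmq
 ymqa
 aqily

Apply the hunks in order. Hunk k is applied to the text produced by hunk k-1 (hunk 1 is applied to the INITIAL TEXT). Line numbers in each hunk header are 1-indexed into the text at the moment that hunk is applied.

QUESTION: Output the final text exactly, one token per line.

Answer: ingjg
fgh
zkjh
haio
cqmyx
vlmq
ymqa
aqily
sbfbe
qahn
vdyk
ycebw
nnox
rmq

Derivation:
Hunk 1: at line 6 remove [ykb,klr] add [aqily,sbfbe] -> 14 lines: ingjg fgh zkjh lit unn xkw ymqa aqily sbfbe qahn vdyk ycebw nnox rmq
Hunk 2: at line 2 remove [lit,unn] add [haio,kaw,xyzx] -> 15 lines: ingjg fgh zkjh haio kaw xyzx xkw ymqa aqily sbfbe qahn vdyk ycebw nnox rmq
Hunk 3: at line 3 remove [kaw,xyzx,xkw] add [cqmyx,vlmq] -> 14 lines: ingjg fgh zkjh haio cqmyx vlmq ymqa aqily sbfbe qahn vdyk ycebw nnox rmq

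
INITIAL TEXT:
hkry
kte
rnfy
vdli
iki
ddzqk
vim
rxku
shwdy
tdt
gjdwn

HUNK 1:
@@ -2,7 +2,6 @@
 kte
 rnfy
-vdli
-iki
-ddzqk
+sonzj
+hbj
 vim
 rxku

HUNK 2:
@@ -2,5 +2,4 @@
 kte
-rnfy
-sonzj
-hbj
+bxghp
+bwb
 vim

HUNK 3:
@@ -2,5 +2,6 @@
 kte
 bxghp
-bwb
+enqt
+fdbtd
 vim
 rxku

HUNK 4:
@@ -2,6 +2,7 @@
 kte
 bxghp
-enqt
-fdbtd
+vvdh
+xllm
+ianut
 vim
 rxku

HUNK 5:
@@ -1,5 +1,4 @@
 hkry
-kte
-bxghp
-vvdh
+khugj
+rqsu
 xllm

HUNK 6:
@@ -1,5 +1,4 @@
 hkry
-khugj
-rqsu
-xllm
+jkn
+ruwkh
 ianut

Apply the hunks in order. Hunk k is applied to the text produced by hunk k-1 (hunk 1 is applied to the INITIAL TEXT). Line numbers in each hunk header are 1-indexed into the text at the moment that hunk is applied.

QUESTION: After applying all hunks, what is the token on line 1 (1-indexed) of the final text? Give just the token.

Answer: hkry

Derivation:
Hunk 1: at line 2 remove [vdli,iki,ddzqk] add [sonzj,hbj] -> 10 lines: hkry kte rnfy sonzj hbj vim rxku shwdy tdt gjdwn
Hunk 2: at line 2 remove [rnfy,sonzj,hbj] add [bxghp,bwb] -> 9 lines: hkry kte bxghp bwb vim rxku shwdy tdt gjdwn
Hunk 3: at line 2 remove [bwb] add [enqt,fdbtd] -> 10 lines: hkry kte bxghp enqt fdbtd vim rxku shwdy tdt gjdwn
Hunk 4: at line 2 remove [enqt,fdbtd] add [vvdh,xllm,ianut] -> 11 lines: hkry kte bxghp vvdh xllm ianut vim rxku shwdy tdt gjdwn
Hunk 5: at line 1 remove [kte,bxghp,vvdh] add [khugj,rqsu] -> 10 lines: hkry khugj rqsu xllm ianut vim rxku shwdy tdt gjdwn
Hunk 6: at line 1 remove [khugj,rqsu,xllm] add [jkn,ruwkh] -> 9 lines: hkry jkn ruwkh ianut vim rxku shwdy tdt gjdwn
Final line 1: hkry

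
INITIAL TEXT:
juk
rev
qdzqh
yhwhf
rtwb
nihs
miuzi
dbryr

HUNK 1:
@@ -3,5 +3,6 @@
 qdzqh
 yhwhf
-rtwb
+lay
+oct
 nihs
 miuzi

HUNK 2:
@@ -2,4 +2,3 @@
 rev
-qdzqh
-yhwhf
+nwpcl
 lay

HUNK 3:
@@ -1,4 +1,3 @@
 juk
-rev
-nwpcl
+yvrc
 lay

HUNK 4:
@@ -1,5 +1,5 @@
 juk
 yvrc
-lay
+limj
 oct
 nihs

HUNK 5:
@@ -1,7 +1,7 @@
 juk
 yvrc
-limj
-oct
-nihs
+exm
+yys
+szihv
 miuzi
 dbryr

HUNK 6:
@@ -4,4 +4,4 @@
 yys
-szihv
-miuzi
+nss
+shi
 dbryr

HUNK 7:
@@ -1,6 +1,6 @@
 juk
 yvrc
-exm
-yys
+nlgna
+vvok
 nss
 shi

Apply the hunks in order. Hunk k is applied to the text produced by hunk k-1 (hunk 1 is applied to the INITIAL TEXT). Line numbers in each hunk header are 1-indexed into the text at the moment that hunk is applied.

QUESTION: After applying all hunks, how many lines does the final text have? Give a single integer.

Answer: 7

Derivation:
Hunk 1: at line 3 remove [rtwb] add [lay,oct] -> 9 lines: juk rev qdzqh yhwhf lay oct nihs miuzi dbryr
Hunk 2: at line 2 remove [qdzqh,yhwhf] add [nwpcl] -> 8 lines: juk rev nwpcl lay oct nihs miuzi dbryr
Hunk 3: at line 1 remove [rev,nwpcl] add [yvrc] -> 7 lines: juk yvrc lay oct nihs miuzi dbryr
Hunk 4: at line 1 remove [lay] add [limj] -> 7 lines: juk yvrc limj oct nihs miuzi dbryr
Hunk 5: at line 1 remove [limj,oct,nihs] add [exm,yys,szihv] -> 7 lines: juk yvrc exm yys szihv miuzi dbryr
Hunk 6: at line 4 remove [szihv,miuzi] add [nss,shi] -> 7 lines: juk yvrc exm yys nss shi dbryr
Hunk 7: at line 1 remove [exm,yys] add [nlgna,vvok] -> 7 lines: juk yvrc nlgna vvok nss shi dbryr
Final line count: 7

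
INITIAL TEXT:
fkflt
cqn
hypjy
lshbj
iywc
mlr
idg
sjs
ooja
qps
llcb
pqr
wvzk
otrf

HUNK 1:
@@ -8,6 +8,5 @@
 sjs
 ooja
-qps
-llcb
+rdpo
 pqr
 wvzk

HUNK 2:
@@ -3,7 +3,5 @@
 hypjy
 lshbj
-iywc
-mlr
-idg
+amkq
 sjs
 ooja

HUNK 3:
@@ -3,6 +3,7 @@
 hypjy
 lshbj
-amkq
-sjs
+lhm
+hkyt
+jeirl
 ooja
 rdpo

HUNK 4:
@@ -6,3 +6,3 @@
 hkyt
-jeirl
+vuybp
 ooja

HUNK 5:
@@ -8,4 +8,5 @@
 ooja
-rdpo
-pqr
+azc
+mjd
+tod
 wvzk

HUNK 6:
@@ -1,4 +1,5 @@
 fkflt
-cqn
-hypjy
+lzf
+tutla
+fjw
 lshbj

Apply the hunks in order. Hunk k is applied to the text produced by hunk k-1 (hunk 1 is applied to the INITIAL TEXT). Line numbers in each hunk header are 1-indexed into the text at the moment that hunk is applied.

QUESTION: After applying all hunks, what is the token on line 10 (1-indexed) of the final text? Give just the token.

Answer: azc

Derivation:
Hunk 1: at line 8 remove [qps,llcb] add [rdpo] -> 13 lines: fkflt cqn hypjy lshbj iywc mlr idg sjs ooja rdpo pqr wvzk otrf
Hunk 2: at line 3 remove [iywc,mlr,idg] add [amkq] -> 11 lines: fkflt cqn hypjy lshbj amkq sjs ooja rdpo pqr wvzk otrf
Hunk 3: at line 3 remove [amkq,sjs] add [lhm,hkyt,jeirl] -> 12 lines: fkflt cqn hypjy lshbj lhm hkyt jeirl ooja rdpo pqr wvzk otrf
Hunk 4: at line 6 remove [jeirl] add [vuybp] -> 12 lines: fkflt cqn hypjy lshbj lhm hkyt vuybp ooja rdpo pqr wvzk otrf
Hunk 5: at line 8 remove [rdpo,pqr] add [azc,mjd,tod] -> 13 lines: fkflt cqn hypjy lshbj lhm hkyt vuybp ooja azc mjd tod wvzk otrf
Hunk 6: at line 1 remove [cqn,hypjy] add [lzf,tutla,fjw] -> 14 lines: fkflt lzf tutla fjw lshbj lhm hkyt vuybp ooja azc mjd tod wvzk otrf
Final line 10: azc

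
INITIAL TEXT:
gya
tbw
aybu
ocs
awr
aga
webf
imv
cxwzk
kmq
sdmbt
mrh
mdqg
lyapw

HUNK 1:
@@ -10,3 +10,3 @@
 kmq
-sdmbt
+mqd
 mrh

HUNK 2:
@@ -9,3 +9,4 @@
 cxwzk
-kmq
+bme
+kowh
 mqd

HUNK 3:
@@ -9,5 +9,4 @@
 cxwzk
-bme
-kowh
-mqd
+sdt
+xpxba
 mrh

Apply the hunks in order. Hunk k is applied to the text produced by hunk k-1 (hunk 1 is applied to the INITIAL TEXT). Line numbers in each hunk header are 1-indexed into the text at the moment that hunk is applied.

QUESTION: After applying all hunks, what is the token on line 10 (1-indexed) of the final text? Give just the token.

Answer: sdt

Derivation:
Hunk 1: at line 10 remove [sdmbt] add [mqd] -> 14 lines: gya tbw aybu ocs awr aga webf imv cxwzk kmq mqd mrh mdqg lyapw
Hunk 2: at line 9 remove [kmq] add [bme,kowh] -> 15 lines: gya tbw aybu ocs awr aga webf imv cxwzk bme kowh mqd mrh mdqg lyapw
Hunk 3: at line 9 remove [bme,kowh,mqd] add [sdt,xpxba] -> 14 lines: gya tbw aybu ocs awr aga webf imv cxwzk sdt xpxba mrh mdqg lyapw
Final line 10: sdt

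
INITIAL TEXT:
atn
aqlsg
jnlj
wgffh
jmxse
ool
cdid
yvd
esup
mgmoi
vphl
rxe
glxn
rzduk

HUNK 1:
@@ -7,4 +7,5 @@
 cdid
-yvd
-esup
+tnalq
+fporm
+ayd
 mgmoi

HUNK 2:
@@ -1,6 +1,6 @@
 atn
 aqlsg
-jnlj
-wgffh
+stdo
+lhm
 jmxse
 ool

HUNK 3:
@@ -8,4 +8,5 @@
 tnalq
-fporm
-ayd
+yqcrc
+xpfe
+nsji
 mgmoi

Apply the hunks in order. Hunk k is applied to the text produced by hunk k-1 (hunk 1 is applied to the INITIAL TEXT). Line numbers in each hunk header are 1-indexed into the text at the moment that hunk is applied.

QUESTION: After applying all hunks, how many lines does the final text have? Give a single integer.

Answer: 16

Derivation:
Hunk 1: at line 7 remove [yvd,esup] add [tnalq,fporm,ayd] -> 15 lines: atn aqlsg jnlj wgffh jmxse ool cdid tnalq fporm ayd mgmoi vphl rxe glxn rzduk
Hunk 2: at line 1 remove [jnlj,wgffh] add [stdo,lhm] -> 15 lines: atn aqlsg stdo lhm jmxse ool cdid tnalq fporm ayd mgmoi vphl rxe glxn rzduk
Hunk 3: at line 8 remove [fporm,ayd] add [yqcrc,xpfe,nsji] -> 16 lines: atn aqlsg stdo lhm jmxse ool cdid tnalq yqcrc xpfe nsji mgmoi vphl rxe glxn rzduk
Final line count: 16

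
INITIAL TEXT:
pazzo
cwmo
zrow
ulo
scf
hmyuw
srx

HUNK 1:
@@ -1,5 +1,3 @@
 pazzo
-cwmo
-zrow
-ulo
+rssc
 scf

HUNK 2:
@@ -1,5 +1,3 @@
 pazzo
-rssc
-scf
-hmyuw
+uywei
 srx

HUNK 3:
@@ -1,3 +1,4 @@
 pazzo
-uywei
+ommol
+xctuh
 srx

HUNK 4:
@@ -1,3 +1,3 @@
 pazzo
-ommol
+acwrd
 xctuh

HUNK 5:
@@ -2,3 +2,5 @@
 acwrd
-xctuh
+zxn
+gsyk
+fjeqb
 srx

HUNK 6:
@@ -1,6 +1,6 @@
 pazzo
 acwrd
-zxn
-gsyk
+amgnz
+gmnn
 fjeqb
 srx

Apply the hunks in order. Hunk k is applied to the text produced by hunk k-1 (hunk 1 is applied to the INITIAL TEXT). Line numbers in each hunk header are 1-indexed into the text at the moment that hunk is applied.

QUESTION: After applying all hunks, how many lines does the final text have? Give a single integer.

Answer: 6

Derivation:
Hunk 1: at line 1 remove [cwmo,zrow,ulo] add [rssc] -> 5 lines: pazzo rssc scf hmyuw srx
Hunk 2: at line 1 remove [rssc,scf,hmyuw] add [uywei] -> 3 lines: pazzo uywei srx
Hunk 3: at line 1 remove [uywei] add [ommol,xctuh] -> 4 lines: pazzo ommol xctuh srx
Hunk 4: at line 1 remove [ommol] add [acwrd] -> 4 lines: pazzo acwrd xctuh srx
Hunk 5: at line 2 remove [xctuh] add [zxn,gsyk,fjeqb] -> 6 lines: pazzo acwrd zxn gsyk fjeqb srx
Hunk 6: at line 1 remove [zxn,gsyk] add [amgnz,gmnn] -> 6 lines: pazzo acwrd amgnz gmnn fjeqb srx
Final line count: 6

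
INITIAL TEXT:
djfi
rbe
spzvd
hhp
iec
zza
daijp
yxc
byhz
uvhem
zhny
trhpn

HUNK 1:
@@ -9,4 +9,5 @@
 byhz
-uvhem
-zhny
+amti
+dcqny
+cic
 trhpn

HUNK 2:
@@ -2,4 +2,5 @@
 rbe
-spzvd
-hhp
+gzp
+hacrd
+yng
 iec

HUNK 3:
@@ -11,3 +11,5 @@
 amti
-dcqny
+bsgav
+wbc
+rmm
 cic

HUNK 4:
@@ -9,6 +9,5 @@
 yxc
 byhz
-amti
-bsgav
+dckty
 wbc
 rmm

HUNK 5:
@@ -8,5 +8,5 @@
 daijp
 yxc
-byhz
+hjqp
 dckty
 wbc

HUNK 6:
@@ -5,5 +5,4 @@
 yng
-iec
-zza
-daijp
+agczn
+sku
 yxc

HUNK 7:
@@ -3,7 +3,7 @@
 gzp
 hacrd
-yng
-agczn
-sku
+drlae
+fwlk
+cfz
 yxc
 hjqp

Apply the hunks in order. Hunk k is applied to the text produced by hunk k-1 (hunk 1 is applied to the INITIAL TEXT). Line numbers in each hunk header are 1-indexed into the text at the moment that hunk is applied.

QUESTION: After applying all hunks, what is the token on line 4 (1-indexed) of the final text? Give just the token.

Hunk 1: at line 9 remove [uvhem,zhny] add [amti,dcqny,cic] -> 13 lines: djfi rbe spzvd hhp iec zza daijp yxc byhz amti dcqny cic trhpn
Hunk 2: at line 2 remove [spzvd,hhp] add [gzp,hacrd,yng] -> 14 lines: djfi rbe gzp hacrd yng iec zza daijp yxc byhz amti dcqny cic trhpn
Hunk 3: at line 11 remove [dcqny] add [bsgav,wbc,rmm] -> 16 lines: djfi rbe gzp hacrd yng iec zza daijp yxc byhz amti bsgav wbc rmm cic trhpn
Hunk 4: at line 9 remove [amti,bsgav] add [dckty] -> 15 lines: djfi rbe gzp hacrd yng iec zza daijp yxc byhz dckty wbc rmm cic trhpn
Hunk 5: at line 8 remove [byhz] add [hjqp] -> 15 lines: djfi rbe gzp hacrd yng iec zza daijp yxc hjqp dckty wbc rmm cic trhpn
Hunk 6: at line 5 remove [iec,zza,daijp] add [agczn,sku] -> 14 lines: djfi rbe gzp hacrd yng agczn sku yxc hjqp dckty wbc rmm cic trhpn
Hunk 7: at line 3 remove [yng,agczn,sku] add [drlae,fwlk,cfz] -> 14 lines: djfi rbe gzp hacrd drlae fwlk cfz yxc hjqp dckty wbc rmm cic trhpn
Final line 4: hacrd

Answer: hacrd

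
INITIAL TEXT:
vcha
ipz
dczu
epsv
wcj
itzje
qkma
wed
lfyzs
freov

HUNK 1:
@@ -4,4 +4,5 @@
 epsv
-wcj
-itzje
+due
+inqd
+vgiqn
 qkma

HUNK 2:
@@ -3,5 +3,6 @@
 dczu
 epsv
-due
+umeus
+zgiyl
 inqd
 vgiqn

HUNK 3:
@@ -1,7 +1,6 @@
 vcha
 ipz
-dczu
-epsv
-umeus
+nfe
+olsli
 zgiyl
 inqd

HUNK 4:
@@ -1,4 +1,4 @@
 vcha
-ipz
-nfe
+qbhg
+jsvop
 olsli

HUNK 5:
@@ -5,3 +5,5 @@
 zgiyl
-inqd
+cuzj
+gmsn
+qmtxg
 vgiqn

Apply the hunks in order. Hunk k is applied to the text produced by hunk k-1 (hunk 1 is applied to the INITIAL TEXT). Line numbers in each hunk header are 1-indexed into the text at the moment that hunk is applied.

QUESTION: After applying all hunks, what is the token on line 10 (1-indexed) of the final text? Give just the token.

Answer: qkma

Derivation:
Hunk 1: at line 4 remove [wcj,itzje] add [due,inqd,vgiqn] -> 11 lines: vcha ipz dczu epsv due inqd vgiqn qkma wed lfyzs freov
Hunk 2: at line 3 remove [due] add [umeus,zgiyl] -> 12 lines: vcha ipz dczu epsv umeus zgiyl inqd vgiqn qkma wed lfyzs freov
Hunk 3: at line 1 remove [dczu,epsv,umeus] add [nfe,olsli] -> 11 lines: vcha ipz nfe olsli zgiyl inqd vgiqn qkma wed lfyzs freov
Hunk 4: at line 1 remove [ipz,nfe] add [qbhg,jsvop] -> 11 lines: vcha qbhg jsvop olsli zgiyl inqd vgiqn qkma wed lfyzs freov
Hunk 5: at line 5 remove [inqd] add [cuzj,gmsn,qmtxg] -> 13 lines: vcha qbhg jsvop olsli zgiyl cuzj gmsn qmtxg vgiqn qkma wed lfyzs freov
Final line 10: qkma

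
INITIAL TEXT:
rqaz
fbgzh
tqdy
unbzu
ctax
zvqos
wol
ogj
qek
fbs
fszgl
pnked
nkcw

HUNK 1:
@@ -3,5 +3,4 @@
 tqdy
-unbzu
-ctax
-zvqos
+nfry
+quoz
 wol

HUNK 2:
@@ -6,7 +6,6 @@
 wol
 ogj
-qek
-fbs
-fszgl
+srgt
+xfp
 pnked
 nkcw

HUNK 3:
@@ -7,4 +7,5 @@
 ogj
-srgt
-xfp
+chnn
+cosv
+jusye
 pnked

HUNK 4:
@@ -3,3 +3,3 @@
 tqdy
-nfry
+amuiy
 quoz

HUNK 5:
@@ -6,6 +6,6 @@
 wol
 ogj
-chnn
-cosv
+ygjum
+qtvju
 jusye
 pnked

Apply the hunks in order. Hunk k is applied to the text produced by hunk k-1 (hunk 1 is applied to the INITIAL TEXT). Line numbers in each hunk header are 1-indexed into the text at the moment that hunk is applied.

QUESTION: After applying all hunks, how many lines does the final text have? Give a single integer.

Hunk 1: at line 3 remove [unbzu,ctax,zvqos] add [nfry,quoz] -> 12 lines: rqaz fbgzh tqdy nfry quoz wol ogj qek fbs fszgl pnked nkcw
Hunk 2: at line 6 remove [qek,fbs,fszgl] add [srgt,xfp] -> 11 lines: rqaz fbgzh tqdy nfry quoz wol ogj srgt xfp pnked nkcw
Hunk 3: at line 7 remove [srgt,xfp] add [chnn,cosv,jusye] -> 12 lines: rqaz fbgzh tqdy nfry quoz wol ogj chnn cosv jusye pnked nkcw
Hunk 4: at line 3 remove [nfry] add [amuiy] -> 12 lines: rqaz fbgzh tqdy amuiy quoz wol ogj chnn cosv jusye pnked nkcw
Hunk 5: at line 6 remove [chnn,cosv] add [ygjum,qtvju] -> 12 lines: rqaz fbgzh tqdy amuiy quoz wol ogj ygjum qtvju jusye pnked nkcw
Final line count: 12

Answer: 12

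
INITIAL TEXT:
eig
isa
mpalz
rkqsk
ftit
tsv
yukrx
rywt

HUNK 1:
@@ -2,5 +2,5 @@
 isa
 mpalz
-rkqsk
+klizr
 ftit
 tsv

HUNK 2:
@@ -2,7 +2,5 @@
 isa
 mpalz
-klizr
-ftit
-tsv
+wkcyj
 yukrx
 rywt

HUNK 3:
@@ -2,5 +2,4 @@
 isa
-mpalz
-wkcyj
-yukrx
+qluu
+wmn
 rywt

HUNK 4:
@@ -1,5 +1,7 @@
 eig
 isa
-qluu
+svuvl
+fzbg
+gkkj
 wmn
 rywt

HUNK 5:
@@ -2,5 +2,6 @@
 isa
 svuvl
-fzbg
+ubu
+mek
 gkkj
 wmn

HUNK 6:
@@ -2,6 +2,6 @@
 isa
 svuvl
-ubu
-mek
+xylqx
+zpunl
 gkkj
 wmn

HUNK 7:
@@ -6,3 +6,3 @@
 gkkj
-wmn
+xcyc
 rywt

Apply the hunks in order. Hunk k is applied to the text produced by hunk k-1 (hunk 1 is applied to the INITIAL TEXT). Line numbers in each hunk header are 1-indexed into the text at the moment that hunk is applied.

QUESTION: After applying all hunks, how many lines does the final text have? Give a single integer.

Answer: 8

Derivation:
Hunk 1: at line 2 remove [rkqsk] add [klizr] -> 8 lines: eig isa mpalz klizr ftit tsv yukrx rywt
Hunk 2: at line 2 remove [klizr,ftit,tsv] add [wkcyj] -> 6 lines: eig isa mpalz wkcyj yukrx rywt
Hunk 3: at line 2 remove [mpalz,wkcyj,yukrx] add [qluu,wmn] -> 5 lines: eig isa qluu wmn rywt
Hunk 4: at line 1 remove [qluu] add [svuvl,fzbg,gkkj] -> 7 lines: eig isa svuvl fzbg gkkj wmn rywt
Hunk 5: at line 2 remove [fzbg] add [ubu,mek] -> 8 lines: eig isa svuvl ubu mek gkkj wmn rywt
Hunk 6: at line 2 remove [ubu,mek] add [xylqx,zpunl] -> 8 lines: eig isa svuvl xylqx zpunl gkkj wmn rywt
Hunk 7: at line 6 remove [wmn] add [xcyc] -> 8 lines: eig isa svuvl xylqx zpunl gkkj xcyc rywt
Final line count: 8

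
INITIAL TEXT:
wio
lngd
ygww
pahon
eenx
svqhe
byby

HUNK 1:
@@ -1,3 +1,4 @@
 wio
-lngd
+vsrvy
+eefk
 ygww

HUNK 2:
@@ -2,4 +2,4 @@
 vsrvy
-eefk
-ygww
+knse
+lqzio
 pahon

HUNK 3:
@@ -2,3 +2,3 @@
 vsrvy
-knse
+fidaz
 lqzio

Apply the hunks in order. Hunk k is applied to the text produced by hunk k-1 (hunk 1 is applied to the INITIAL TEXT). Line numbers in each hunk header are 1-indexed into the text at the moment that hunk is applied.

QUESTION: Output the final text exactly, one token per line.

Answer: wio
vsrvy
fidaz
lqzio
pahon
eenx
svqhe
byby

Derivation:
Hunk 1: at line 1 remove [lngd] add [vsrvy,eefk] -> 8 lines: wio vsrvy eefk ygww pahon eenx svqhe byby
Hunk 2: at line 2 remove [eefk,ygww] add [knse,lqzio] -> 8 lines: wio vsrvy knse lqzio pahon eenx svqhe byby
Hunk 3: at line 2 remove [knse] add [fidaz] -> 8 lines: wio vsrvy fidaz lqzio pahon eenx svqhe byby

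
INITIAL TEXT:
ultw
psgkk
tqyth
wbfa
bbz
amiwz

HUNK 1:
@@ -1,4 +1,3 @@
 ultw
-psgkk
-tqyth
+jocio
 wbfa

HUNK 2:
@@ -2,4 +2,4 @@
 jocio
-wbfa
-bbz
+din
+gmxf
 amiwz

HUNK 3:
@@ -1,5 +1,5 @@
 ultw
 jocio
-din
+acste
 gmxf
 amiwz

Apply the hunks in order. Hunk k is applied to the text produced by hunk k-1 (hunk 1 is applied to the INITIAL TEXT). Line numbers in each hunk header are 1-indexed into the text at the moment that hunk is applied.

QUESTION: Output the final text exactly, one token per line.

Answer: ultw
jocio
acste
gmxf
amiwz

Derivation:
Hunk 1: at line 1 remove [psgkk,tqyth] add [jocio] -> 5 lines: ultw jocio wbfa bbz amiwz
Hunk 2: at line 2 remove [wbfa,bbz] add [din,gmxf] -> 5 lines: ultw jocio din gmxf amiwz
Hunk 3: at line 1 remove [din] add [acste] -> 5 lines: ultw jocio acste gmxf amiwz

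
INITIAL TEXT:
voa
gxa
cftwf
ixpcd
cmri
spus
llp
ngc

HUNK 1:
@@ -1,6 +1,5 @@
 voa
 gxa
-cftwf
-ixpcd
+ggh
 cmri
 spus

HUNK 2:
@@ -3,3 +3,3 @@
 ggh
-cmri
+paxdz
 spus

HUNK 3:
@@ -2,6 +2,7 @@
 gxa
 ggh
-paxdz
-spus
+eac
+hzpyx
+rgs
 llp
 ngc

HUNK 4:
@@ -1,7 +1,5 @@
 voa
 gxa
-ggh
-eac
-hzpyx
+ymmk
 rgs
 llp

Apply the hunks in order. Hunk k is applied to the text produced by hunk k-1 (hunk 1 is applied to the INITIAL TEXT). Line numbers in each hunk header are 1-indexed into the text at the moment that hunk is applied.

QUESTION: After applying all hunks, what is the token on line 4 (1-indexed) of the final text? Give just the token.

Hunk 1: at line 1 remove [cftwf,ixpcd] add [ggh] -> 7 lines: voa gxa ggh cmri spus llp ngc
Hunk 2: at line 3 remove [cmri] add [paxdz] -> 7 lines: voa gxa ggh paxdz spus llp ngc
Hunk 3: at line 2 remove [paxdz,spus] add [eac,hzpyx,rgs] -> 8 lines: voa gxa ggh eac hzpyx rgs llp ngc
Hunk 4: at line 1 remove [ggh,eac,hzpyx] add [ymmk] -> 6 lines: voa gxa ymmk rgs llp ngc
Final line 4: rgs

Answer: rgs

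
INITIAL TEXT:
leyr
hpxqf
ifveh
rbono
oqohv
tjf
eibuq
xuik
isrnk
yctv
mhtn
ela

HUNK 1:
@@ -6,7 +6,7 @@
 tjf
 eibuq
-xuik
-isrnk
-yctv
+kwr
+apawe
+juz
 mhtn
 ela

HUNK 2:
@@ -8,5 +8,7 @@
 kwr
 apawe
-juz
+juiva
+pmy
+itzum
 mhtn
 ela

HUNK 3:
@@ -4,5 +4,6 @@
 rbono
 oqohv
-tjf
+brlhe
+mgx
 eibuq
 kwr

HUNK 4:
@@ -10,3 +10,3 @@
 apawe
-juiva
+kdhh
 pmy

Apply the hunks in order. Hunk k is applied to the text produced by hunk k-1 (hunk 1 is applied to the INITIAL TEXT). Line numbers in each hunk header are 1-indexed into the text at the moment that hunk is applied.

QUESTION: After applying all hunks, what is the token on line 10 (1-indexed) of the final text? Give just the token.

Hunk 1: at line 6 remove [xuik,isrnk,yctv] add [kwr,apawe,juz] -> 12 lines: leyr hpxqf ifveh rbono oqohv tjf eibuq kwr apawe juz mhtn ela
Hunk 2: at line 8 remove [juz] add [juiva,pmy,itzum] -> 14 lines: leyr hpxqf ifveh rbono oqohv tjf eibuq kwr apawe juiva pmy itzum mhtn ela
Hunk 3: at line 4 remove [tjf] add [brlhe,mgx] -> 15 lines: leyr hpxqf ifveh rbono oqohv brlhe mgx eibuq kwr apawe juiva pmy itzum mhtn ela
Hunk 4: at line 10 remove [juiva] add [kdhh] -> 15 lines: leyr hpxqf ifveh rbono oqohv brlhe mgx eibuq kwr apawe kdhh pmy itzum mhtn ela
Final line 10: apawe

Answer: apawe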